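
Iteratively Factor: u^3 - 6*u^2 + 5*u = (u)*(u^2 - 6*u + 5) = u*(u - 5)*(u - 1)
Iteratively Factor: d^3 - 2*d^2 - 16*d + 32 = (d - 4)*(d^2 + 2*d - 8) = (d - 4)*(d - 2)*(d + 4)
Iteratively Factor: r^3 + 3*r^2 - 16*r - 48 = (r - 4)*(r^2 + 7*r + 12) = (r - 4)*(r + 4)*(r + 3)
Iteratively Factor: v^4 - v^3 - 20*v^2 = (v - 5)*(v^3 + 4*v^2) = v*(v - 5)*(v^2 + 4*v) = v^2*(v - 5)*(v + 4)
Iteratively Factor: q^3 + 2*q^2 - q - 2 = (q + 2)*(q^2 - 1) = (q + 1)*(q + 2)*(q - 1)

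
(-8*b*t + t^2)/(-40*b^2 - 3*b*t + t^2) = t/(5*b + t)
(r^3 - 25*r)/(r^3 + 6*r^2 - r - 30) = r*(r - 5)/(r^2 + r - 6)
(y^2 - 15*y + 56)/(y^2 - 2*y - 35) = (y - 8)/(y + 5)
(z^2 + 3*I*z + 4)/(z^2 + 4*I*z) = (z - I)/z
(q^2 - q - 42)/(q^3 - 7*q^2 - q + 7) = (q + 6)/(q^2 - 1)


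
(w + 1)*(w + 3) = w^2 + 4*w + 3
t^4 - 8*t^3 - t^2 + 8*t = t*(t - 8)*(t - 1)*(t + 1)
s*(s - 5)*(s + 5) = s^3 - 25*s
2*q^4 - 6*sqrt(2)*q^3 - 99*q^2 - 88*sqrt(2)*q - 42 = (q - 7*sqrt(2))*(q + 3*sqrt(2))*(sqrt(2)*q + 1)^2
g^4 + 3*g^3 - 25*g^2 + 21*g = g*(g - 3)*(g - 1)*(g + 7)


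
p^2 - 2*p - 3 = (p - 3)*(p + 1)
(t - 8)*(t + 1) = t^2 - 7*t - 8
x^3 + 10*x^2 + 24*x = x*(x + 4)*(x + 6)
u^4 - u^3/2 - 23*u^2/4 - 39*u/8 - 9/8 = (u - 3)*(u + 1/2)^2*(u + 3/2)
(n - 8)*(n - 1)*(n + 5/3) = n^3 - 22*n^2/3 - 7*n + 40/3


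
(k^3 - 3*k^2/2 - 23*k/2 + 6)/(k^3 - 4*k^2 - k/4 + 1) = 2*(k + 3)/(2*k + 1)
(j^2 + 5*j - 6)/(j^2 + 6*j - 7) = (j + 6)/(j + 7)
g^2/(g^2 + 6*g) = g/(g + 6)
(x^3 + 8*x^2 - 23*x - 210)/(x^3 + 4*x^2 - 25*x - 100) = (x^2 + 13*x + 42)/(x^2 + 9*x + 20)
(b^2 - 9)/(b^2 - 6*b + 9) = (b + 3)/(b - 3)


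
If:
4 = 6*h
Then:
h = 2/3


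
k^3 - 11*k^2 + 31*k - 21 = (k - 7)*(k - 3)*(k - 1)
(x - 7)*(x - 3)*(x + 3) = x^3 - 7*x^2 - 9*x + 63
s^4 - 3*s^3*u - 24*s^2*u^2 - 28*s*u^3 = s*(s - 7*u)*(s + 2*u)^2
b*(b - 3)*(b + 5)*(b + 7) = b^4 + 9*b^3 - b^2 - 105*b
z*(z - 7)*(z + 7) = z^3 - 49*z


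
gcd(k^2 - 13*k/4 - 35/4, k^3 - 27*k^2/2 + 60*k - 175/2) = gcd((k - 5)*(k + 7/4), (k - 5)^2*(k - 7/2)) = k - 5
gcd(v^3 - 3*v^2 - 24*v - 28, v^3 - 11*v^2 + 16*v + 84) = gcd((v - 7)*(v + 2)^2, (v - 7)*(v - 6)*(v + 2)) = v^2 - 5*v - 14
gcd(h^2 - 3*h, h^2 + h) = h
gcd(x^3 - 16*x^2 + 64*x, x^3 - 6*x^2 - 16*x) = x^2 - 8*x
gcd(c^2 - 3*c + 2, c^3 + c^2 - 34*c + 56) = c - 2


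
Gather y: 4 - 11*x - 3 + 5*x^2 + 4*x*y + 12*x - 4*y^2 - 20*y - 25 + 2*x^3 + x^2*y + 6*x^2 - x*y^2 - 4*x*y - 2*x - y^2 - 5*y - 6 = 2*x^3 + 11*x^2 - x + y^2*(-x - 5) + y*(x^2 - 25) - 30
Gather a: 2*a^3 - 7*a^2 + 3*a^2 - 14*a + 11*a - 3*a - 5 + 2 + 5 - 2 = 2*a^3 - 4*a^2 - 6*a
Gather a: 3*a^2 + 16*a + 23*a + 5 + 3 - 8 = 3*a^2 + 39*a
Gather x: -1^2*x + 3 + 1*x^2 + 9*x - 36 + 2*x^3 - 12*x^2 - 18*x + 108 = 2*x^3 - 11*x^2 - 10*x + 75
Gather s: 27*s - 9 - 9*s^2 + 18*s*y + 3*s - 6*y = -9*s^2 + s*(18*y + 30) - 6*y - 9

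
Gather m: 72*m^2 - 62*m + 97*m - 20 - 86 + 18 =72*m^2 + 35*m - 88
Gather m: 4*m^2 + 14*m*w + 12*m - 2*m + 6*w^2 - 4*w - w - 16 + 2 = 4*m^2 + m*(14*w + 10) + 6*w^2 - 5*w - 14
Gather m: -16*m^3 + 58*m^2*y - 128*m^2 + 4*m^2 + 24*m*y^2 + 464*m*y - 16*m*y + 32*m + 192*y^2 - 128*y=-16*m^3 + m^2*(58*y - 124) + m*(24*y^2 + 448*y + 32) + 192*y^2 - 128*y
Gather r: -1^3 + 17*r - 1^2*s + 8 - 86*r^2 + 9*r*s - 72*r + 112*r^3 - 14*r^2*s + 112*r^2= 112*r^3 + r^2*(26 - 14*s) + r*(9*s - 55) - s + 7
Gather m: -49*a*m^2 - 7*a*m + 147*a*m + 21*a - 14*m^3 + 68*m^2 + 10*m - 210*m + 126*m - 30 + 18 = 21*a - 14*m^3 + m^2*(68 - 49*a) + m*(140*a - 74) - 12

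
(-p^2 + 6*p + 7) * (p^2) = -p^4 + 6*p^3 + 7*p^2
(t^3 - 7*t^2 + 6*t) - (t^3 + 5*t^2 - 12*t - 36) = -12*t^2 + 18*t + 36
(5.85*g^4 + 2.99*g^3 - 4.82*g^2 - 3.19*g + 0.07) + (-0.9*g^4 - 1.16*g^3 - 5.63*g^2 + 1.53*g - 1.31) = 4.95*g^4 + 1.83*g^3 - 10.45*g^2 - 1.66*g - 1.24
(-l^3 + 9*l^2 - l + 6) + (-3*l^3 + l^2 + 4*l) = -4*l^3 + 10*l^2 + 3*l + 6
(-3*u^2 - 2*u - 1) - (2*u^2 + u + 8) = -5*u^2 - 3*u - 9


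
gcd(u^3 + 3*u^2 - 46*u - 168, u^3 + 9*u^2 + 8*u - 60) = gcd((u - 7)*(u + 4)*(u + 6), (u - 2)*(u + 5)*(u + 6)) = u + 6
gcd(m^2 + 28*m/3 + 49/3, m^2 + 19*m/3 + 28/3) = m + 7/3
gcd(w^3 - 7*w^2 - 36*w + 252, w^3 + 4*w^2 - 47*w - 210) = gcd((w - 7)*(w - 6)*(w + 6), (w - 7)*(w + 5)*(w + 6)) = w^2 - w - 42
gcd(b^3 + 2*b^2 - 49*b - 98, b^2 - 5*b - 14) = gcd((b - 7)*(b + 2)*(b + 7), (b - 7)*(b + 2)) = b^2 - 5*b - 14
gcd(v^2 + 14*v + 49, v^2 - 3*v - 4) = 1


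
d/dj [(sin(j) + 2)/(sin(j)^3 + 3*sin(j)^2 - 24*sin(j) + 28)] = (-13*sin(j) + cos(2*j) - 39)*cos(j)/((sin(j) - 2)^3*(sin(j) + 7)^2)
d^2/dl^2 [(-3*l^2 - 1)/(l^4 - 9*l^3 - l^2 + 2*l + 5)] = 2*(-9*l^8 + 81*l^7 - 256*l^6 + 171*l^5 - 459*l^4 - 1027*l^3 + 36*l^2 - 129*l - 84)/(l^12 - 27*l^11 + 240*l^10 - 669*l^9 - 333*l^8 + 177*l^7 + 1304*l^6 + 228*l^5 - 462*l^4 - 727*l^3 - 15*l^2 + 150*l + 125)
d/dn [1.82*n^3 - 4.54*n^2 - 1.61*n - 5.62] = 5.46*n^2 - 9.08*n - 1.61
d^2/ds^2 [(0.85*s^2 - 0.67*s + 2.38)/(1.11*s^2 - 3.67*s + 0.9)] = (5.274276*s^3 + 12.499488*s^2 - 54.156456*s + 56.307704)/(1.367631*s^6 - 13.565421*s^5 + 48.178107*s^4 - 71.428843*s^3 + 39.06333*s^2 - 8.9181*s + 0.729)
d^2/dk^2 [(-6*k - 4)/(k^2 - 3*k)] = 12*(-k^3 - 2*k^2 + 6*k - 6)/(k^3*(k^3 - 9*k^2 + 27*k - 27))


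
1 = 1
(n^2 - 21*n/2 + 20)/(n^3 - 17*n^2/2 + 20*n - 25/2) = (n - 8)/(n^2 - 6*n + 5)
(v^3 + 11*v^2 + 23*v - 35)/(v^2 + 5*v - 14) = (v^2 + 4*v - 5)/(v - 2)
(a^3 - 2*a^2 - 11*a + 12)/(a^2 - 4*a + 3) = (a^2 - a - 12)/(a - 3)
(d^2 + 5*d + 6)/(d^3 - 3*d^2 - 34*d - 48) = 1/(d - 8)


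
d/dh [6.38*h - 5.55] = 6.38000000000000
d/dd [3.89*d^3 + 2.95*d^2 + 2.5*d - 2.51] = 11.67*d^2 + 5.9*d + 2.5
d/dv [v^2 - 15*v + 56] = 2*v - 15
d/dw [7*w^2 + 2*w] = 14*w + 2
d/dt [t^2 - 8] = 2*t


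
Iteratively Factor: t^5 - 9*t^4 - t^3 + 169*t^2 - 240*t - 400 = (t - 5)*(t^4 - 4*t^3 - 21*t^2 + 64*t + 80) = (t - 5)*(t + 1)*(t^3 - 5*t^2 - 16*t + 80) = (t - 5)*(t + 1)*(t + 4)*(t^2 - 9*t + 20) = (t - 5)*(t - 4)*(t + 1)*(t + 4)*(t - 5)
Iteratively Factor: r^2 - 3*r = (r)*(r - 3)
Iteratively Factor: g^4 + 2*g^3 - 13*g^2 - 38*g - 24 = (g - 4)*(g^3 + 6*g^2 + 11*g + 6) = (g - 4)*(g + 1)*(g^2 + 5*g + 6) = (g - 4)*(g + 1)*(g + 3)*(g + 2)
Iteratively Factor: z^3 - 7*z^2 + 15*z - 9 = (z - 1)*(z^2 - 6*z + 9) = (z - 3)*(z - 1)*(z - 3)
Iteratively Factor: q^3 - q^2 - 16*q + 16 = (q - 4)*(q^2 + 3*q - 4) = (q - 4)*(q - 1)*(q + 4)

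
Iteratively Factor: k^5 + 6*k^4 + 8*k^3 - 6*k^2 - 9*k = (k - 1)*(k^4 + 7*k^3 + 15*k^2 + 9*k) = (k - 1)*(k + 3)*(k^3 + 4*k^2 + 3*k) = (k - 1)*(k + 3)^2*(k^2 + k) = k*(k - 1)*(k + 3)^2*(k + 1)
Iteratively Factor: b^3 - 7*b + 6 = (b - 2)*(b^2 + 2*b - 3) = (b - 2)*(b - 1)*(b + 3)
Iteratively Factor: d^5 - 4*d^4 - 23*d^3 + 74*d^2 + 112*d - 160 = (d + 4)*(d^4 - 8*d^3 + 9*d^2 + 38*d - 40) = (d - 1)*(d + 4)*(d^3 - 7*d^2 + 2*d + 40) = (d - 1)*(d + 2)*(d + 4)*(d^2 - 9*d + 20) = (d - 5)*(d - 1)*(d + 2)*(d + 4)*(d - 4)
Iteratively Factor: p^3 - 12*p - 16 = (p + 2)*(p^2 - 2*p - 8) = (p - 4)*(p + 2)*(p + 2)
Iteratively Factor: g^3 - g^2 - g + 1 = (g + 1)*(g^2 - 2*g + 1) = (g - 1)*(g + 1)*(g - 1)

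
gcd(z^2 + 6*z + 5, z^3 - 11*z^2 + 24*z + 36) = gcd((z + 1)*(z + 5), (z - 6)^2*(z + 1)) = z + 1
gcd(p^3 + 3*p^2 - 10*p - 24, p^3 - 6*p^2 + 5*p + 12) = p - 3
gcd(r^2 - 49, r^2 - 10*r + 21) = r - 7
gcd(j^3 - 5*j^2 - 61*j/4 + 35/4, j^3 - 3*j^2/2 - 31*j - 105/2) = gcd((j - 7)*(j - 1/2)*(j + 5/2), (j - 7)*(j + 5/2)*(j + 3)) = j^2 - 9*j/2 - 35/2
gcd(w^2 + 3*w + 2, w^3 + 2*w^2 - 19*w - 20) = w + 1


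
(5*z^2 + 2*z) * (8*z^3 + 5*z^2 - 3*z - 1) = 40*z^5 + 41*z^4 - 5*z^3 - 11*z^2 - 2*z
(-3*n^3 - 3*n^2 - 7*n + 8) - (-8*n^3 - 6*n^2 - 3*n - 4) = 5*n^3 + 3*n^2 - 4*n + 12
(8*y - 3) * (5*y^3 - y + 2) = 40*y^4 - 15*y^3 - 8*y^2 + 19*y - 6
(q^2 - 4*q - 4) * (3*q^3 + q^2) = 3*q^5 - 11*q^4 - 16*q^3 - 4*q^2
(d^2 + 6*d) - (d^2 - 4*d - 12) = 10*d + 12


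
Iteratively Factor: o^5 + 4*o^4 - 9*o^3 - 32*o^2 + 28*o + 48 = (o + 3)*(o^4 + o^3 - 12*o^2 + 4*o + 16) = (o - 2)*(o + 3)*(o^3 + 3*o^2 - 6*o - 8) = (o - 2)^2*(o + 3)*(o^2 + 5*o + 4) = (o - 2)^2*(o + 1)*(o + 3)*(o + 4)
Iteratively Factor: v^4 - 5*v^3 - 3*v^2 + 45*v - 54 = (v + 3)*(v^3 - 8*v^2 + 21*v - 18) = (v - 2)*(v + 3)*(v^2 - 6*v + 9) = (v - 3)*(v - 2)*(v + 3)*(v - 3)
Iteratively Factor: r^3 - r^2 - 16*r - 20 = (r + 2)*(r^2 - 3*r - 10) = (r + 2)^2*(r - 5)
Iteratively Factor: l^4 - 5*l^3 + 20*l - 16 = (l + 2)*(l^3 - 7*l^2 + 14*l - 8) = (l - 4)*(l + 2)*(l^2 - 3*l + 2) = (l - 4)*(l - 1)*(l + 2)*(l - 2)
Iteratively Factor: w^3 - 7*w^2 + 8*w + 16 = (w + 1)*(w^2 - 8*w + 16) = (w - 4)*(w + 1)*(w - 4)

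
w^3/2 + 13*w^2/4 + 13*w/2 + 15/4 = (w/2 + 1/2)*(w + 5/2)*(w + 3)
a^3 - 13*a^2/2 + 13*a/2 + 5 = (a - 5)*(a - 2)*(a + 1/2)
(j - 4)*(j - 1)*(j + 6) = j^3 + j^2 - 26*j + 24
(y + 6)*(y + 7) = y^2 + 13*y + 42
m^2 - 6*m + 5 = (m - 5)*(m - 1)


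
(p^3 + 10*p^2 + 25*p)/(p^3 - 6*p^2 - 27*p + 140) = p*(p + 5)/(p^2 - 11*p + 28)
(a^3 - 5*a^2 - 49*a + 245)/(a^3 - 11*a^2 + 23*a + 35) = (a + 7)/(a + 1)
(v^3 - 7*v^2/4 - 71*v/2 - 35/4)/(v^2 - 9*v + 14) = (4*v^2 + 21*v + 5)/(4*(v - 2))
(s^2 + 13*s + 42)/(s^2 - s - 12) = (s^2 + 13*s + 42)/(s^2 - s - 12)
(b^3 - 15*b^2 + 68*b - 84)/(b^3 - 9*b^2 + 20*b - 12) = (b - 7)/(b - 1)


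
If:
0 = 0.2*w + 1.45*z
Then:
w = -7.25*z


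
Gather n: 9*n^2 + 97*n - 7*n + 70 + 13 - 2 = 9*n^2 + 90*n + 81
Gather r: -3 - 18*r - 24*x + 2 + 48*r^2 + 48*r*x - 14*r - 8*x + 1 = 48*r^2 + r*(48*x - 32) - 32*x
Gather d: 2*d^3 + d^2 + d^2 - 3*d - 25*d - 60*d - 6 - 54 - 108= 2*d^3 + 2*d^2 - 88*d - 168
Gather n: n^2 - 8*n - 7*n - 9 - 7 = n^2 - 15*n - 16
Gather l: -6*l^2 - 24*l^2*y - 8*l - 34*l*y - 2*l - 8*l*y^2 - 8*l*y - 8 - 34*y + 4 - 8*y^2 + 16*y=l^2*(-24*y - 6) + l*(-8*y^2 - 42*y - 10) - 8*y^2 - 18*y - 4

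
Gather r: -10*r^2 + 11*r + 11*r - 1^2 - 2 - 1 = -10*r^2 + 22*r - 4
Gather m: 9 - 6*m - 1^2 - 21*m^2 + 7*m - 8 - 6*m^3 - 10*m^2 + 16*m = -6*m^3 - 31*m^2 + 17*m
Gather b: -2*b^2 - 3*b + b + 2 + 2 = -2*b^2 - 2*b + 4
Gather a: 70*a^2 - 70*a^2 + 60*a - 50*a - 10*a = 0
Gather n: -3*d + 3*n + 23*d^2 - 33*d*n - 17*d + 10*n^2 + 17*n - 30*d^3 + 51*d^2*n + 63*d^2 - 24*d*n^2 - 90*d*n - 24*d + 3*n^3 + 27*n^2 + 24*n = -30*d^3 + 86*d^2 - 44*d + 3*n^3 + n^2*(37 - 24*d) + n*(51*d^2 - 123*d + 44)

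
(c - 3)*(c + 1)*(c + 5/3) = c^3 - c^2/3 - 19*c/3 - 5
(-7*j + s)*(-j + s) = 7*j^2 - 8*j*s + s^2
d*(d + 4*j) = d^2 + 4*d*j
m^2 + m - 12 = (m - 3)*(m + 4)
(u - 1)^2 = u^2 - 2*u + 1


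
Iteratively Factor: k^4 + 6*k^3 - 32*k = (k)*(k^3 + 6*k^2 - 32) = k*(k + 4)*(k^2 + 2*k - 8) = k*(k - 2)*(k + 4)*(k + 4)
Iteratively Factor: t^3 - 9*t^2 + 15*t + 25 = (t - 5)*(t^2 - 4*t - 5) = (t - 5)*(t + 1)*(t - 5)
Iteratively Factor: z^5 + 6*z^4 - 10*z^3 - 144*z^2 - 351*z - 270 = (z - 5)*(z^4 + 11*z^3 + 45*z^2 + 81*z + 54) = (z - 5)*(z + 3)*(z^3 + 8*z^2 + 21*z + 18) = (z - 5)*(z + 3)^2*(z^2 + 5*z + 6) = (z - 5)*(z + 3)^3*(z + 2)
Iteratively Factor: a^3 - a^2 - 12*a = (a)*(a^2 - a - 12) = a*(a - 4)*(a + 3)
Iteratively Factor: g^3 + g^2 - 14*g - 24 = (g + 3)*(g^2 - 2*g - 8) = (g + 2)*(g + 3)*(g - 4)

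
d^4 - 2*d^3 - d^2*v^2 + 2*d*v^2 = d*(d - 2)*(d - v)*(d + v)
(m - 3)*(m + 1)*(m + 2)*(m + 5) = m^4 + 5*m^3 - 7*m^2 - 41*m - 30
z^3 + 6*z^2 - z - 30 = (z - 2)*(z + 3)*(z + 5)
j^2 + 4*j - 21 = (j - 3)*(j + 7)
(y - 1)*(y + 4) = y^2 + 3*y - 4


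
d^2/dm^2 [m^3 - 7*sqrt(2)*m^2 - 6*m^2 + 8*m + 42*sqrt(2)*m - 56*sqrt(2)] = 6*m - 14*sqrt(2) - 12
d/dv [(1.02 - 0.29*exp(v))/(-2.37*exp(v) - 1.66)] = 2.8988*exp(v)/(2.37*exp(v) + 1.66)^2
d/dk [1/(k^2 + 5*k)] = (-2*k - 5)/(k^2*(k + 5)^2)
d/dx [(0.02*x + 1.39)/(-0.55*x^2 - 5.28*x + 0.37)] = (0.011*x^2 + 1.529*x + 7.3466)/(0.3025*x^4 + 5.808*x^3 + 27.4714*x^2 - 3.9072*x + 0.1369)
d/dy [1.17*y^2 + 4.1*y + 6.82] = 2.34*y + 4.1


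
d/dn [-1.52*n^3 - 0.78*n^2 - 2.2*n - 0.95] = -4.56*n^2 - 1.56*n - 2.2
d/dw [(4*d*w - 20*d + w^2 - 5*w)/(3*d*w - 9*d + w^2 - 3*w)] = (-(3*d + 2*w - 3)*(4*d*w - 20*d + w^2 - 5*w) + (4*d + 2*w - 5)*(3*d*w - 9*d + w^2 - 3*w))/(3*d*w - 9*d + w^2 - 3*w)^2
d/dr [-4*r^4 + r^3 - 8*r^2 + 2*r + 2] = -16*r^3 + 3*r^2 - 16*r + 2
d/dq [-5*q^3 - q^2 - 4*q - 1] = -15*q^2 - 2*q - 4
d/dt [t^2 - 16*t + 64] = 2*t - 16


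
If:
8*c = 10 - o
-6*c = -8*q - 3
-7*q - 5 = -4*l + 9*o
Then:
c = 4*q/3 + 1/2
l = 59/4 - 89*q/4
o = 6 - 32*q/3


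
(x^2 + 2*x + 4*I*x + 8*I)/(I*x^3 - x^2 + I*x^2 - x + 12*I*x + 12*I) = I*(-x - 2)/(x^2 + x*(1 - 3*I) - 3*I)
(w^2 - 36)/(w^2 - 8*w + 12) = (w + 6)/(w - 2)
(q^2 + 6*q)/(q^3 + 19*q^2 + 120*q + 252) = q/(q^2 + 13*q + 42)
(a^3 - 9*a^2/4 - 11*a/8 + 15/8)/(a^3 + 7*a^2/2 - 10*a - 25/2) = (a - 3/4)/(a + 5)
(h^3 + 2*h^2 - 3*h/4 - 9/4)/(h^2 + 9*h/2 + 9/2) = (2*h^2 + h - 3)/(2*(h + 3))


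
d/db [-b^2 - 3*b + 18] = -2*b - 3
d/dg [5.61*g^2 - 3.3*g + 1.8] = 11.22*g - 3.3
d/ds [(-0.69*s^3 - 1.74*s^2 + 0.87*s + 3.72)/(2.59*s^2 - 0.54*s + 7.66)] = (-1.7871*s^4 + 0.7452*s^3 - 17.1699*s^2 - 45.9264*s + 8.673)/(6.7081*s^4 - 2.7972*s^3 + 39.9704*s^2 - 8.2728*s + 58.6756)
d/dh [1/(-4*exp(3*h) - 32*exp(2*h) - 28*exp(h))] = (3*exp(2*h) + 16*exp(h) + 7)*exp(-h)/(4*(exp(2*h) + 8*exp(h) + 7)^2)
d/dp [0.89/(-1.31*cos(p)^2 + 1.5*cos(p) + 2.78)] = (1.335 - 2.3318*cos(p))*sin(p)/(-1.31*cos(p)^2 + 1.5*cos(p) + 2.78)^2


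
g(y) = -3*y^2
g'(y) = -6*y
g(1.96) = -11.52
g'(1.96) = -11.76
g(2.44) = -17.86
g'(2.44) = -14.64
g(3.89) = -45.40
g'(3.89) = -23.34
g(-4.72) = -66.84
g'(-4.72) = 28.32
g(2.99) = -26.82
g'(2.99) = -17.94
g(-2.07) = -12.85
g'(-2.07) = 12.42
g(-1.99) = -11.88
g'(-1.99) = 11.94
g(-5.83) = -101.97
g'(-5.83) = 34.98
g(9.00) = -243.00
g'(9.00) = -54.00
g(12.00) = -432.00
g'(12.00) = -72.00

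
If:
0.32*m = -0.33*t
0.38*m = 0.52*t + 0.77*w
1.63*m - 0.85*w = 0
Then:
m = 0.00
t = 0.00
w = 0.00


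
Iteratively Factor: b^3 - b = (b - 1)*(b^2 + b) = (b - 1)*(b + 1)*(b)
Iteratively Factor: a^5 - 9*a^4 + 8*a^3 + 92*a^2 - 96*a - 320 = (a - 4)*(a^4 - 5*a^3 - 12*a^2 + 44*a + 80) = (a - 4)*(a + 2)*(a^3 - 7*a^2 + 2*a + 40) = (a - 5)*(a - 4)*(a + 2)*(a^2 - 2*a - 8) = (a - 5)*(a - 4)*(a + 2)^2*(a - 4)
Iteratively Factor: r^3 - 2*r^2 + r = (r - 1)*(r^2 - r) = (r - 1)^2*(r)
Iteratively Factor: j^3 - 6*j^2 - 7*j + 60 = (j + 3)*(j^2 - 9*j + 20) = (j - 5)*(j + 3)*(j - 4)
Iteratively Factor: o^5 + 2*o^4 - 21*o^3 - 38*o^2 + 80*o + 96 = (o - 4)*(o^4 + 6*o^3 + 3*o^2 - 26*o - 24) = (o - 4)*(o + 3)*(o^3 + 3*o^2 - 6*o - 8) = (o - 4)*(o - 2)*(o + 3)*(o^2 + 5*o + 4) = (o - 4)*(o - 2)*(o + 1)*(o + 3)*(o + 4)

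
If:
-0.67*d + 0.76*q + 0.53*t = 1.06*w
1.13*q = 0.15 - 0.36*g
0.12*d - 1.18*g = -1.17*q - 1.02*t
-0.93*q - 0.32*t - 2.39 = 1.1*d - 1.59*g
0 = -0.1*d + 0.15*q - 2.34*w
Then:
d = 4.32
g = 5.04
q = -1.47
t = 7.01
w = -0.28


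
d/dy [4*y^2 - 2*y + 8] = 8*y - 2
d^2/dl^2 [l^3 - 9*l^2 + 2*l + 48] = 6*l - 18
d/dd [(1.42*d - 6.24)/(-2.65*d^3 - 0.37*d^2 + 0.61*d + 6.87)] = (7.526*d^3 - 49.0826*d^2 - 4.6176*d + 13.5618)/(7.0225*d^6 + 1.961*d^5 - 3.0961*d^4 - 36.8624*d^3 - 4.7117*d^2 + 8.3814*d + 47.1969)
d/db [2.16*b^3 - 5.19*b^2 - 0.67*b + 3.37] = 6.48*b^2 - 10.38*b - 0.67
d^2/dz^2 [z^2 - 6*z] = 2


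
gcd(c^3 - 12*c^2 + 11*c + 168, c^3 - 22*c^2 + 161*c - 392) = c^2 - 15*c + 56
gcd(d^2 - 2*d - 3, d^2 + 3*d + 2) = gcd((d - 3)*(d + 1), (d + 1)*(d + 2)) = d + 1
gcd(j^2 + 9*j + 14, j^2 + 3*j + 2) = j + 2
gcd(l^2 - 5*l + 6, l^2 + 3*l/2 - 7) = l - 2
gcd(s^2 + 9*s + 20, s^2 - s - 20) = s + 4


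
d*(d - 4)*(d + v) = d^3 + d^2*v - 4*d^2 - 4*d*v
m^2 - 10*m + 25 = (m - 5)^2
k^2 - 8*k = k*(k - 8)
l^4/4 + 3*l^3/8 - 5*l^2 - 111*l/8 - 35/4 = (l/4 + 1/2)*(l - 5)*(l + 1)*(l + 7/2)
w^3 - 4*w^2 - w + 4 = (w - 4)*(w - 1)*(w + 1)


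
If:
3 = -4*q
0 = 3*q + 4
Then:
No Solution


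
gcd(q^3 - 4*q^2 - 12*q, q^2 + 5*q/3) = q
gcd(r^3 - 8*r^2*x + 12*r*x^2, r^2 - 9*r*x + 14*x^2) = -r + 2*x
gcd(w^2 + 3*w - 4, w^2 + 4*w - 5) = w - 1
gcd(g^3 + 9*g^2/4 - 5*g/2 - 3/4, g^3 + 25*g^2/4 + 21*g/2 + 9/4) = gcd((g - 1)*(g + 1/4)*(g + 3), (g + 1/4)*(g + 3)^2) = g^2 + 13*g/4 + 3/4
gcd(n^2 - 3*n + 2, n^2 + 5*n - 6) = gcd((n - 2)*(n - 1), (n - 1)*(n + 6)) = n - 1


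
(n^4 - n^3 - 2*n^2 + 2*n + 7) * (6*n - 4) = 6*n^5 - 10*n^4 - 8*n^3 + 20*n^2 + 34*n - 28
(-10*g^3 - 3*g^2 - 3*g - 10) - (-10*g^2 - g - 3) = -10*g^3 + 7*g^2 - 2*g - 7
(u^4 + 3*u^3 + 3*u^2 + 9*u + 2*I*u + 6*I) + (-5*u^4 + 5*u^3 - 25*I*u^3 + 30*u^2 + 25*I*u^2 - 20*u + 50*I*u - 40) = -4*u^4 + 8*u^3 - 25*I*u^3 + 33*u^2 + 25*I*u^2 - 11*u + 52*I*u - 40 + 6*I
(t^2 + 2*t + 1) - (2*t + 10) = t^2 - 9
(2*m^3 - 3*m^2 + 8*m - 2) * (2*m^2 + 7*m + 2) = 4*m^5 + 8*m^4 - m^3 + 46*m^2 + 2*m - 4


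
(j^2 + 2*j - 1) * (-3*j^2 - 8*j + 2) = -3*j^4 - 14*j^3 - 11*j^2 + 12*j - 2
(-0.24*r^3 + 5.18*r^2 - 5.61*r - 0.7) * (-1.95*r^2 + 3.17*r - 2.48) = 0.468*r^5 - 10.8618*r^4 + 27.9553*r^3 - 29.2651*r^2 + 11.6938*r + 1.736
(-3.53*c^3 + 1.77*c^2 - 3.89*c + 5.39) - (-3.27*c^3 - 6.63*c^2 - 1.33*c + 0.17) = -0.26*c^3 + 8.4*c^2 - 2.56*c + 5.22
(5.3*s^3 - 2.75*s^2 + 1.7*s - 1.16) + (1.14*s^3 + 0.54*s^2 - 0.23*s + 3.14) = 6.44*s^3 - 2.21*s^2 + 1.47*s + 1.98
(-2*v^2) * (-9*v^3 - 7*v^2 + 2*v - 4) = 18*v^5 + 14*v^4 - 4*v^3 + 8*v^2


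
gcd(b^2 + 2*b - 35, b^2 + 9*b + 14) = b + 7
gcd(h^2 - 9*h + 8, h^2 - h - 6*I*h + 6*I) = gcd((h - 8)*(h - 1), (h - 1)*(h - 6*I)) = h - 1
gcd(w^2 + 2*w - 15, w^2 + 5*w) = w + 5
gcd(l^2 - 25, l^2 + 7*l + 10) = l + 5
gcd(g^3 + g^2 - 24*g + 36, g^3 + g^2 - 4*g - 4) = g - 2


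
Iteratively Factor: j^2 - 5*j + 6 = (j - 2)*(j - 3)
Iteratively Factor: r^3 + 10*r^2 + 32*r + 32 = (r + 2)*(r^2 + 8*r + 16) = (r + 2)*(r + 4)*(r + 4)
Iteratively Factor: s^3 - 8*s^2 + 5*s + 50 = (s - 5)*(s^2 - 3*s - 10) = (s - 5)^2*(s + 2)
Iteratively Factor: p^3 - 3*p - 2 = (p + 1)*(p^2 - p - 2) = (p + 1)^2*(p - 2)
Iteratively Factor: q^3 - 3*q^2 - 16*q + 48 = (q - 3)*(q^2 - 16) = (q - 4)*(q - 3)*(q + 4)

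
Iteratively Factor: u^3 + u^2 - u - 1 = (u + 1)*(u^2 - 1) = (u - 1)*(u + 1)*(u + 1)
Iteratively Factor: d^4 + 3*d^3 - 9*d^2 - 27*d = (d + 3)*(d^3 - 9*d) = d*(d + 3)*(d^2 - 9) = d*(d + 3)^2*(d - 3)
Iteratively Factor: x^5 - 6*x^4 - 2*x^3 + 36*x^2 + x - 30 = (x + 1)*(x^4 - 7*x^3 + 5*x^2 + 31*x - 30) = (x - 1)*(x + 1)*(x^3 - 6*x^2 - x + 30) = (x - 3)*(x - 1)*(x + 1)*(x^2 - 3*x - 10) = (x - 5)*(x - 3)*(x - 1)*(x + 1)*(x + 2)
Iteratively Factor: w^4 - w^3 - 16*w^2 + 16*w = (w - 4)*(w^3 + 3*w^2 - 4*w) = (w - 4)*(w + 4)*(w^2 - w) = w*(w - 4)*(w + 4)*(w - 1)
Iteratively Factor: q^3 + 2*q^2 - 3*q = (q)*(q^2 + 2*q - 3) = q*(q - 1)*(q + 3)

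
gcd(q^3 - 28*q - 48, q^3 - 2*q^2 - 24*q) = q^2 - 2*q - 24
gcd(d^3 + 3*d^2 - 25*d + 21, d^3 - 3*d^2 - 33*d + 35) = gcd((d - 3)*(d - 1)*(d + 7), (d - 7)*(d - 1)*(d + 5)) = d - 1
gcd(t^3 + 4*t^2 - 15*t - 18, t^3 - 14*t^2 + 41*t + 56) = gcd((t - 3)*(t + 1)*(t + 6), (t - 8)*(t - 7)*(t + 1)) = t + 1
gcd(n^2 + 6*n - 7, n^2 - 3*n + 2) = n - 1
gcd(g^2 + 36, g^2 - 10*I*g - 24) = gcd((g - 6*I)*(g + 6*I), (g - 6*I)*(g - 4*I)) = g - 6*I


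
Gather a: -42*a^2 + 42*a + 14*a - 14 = -42*a^2 + 56*a - 14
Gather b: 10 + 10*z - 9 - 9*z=z + 1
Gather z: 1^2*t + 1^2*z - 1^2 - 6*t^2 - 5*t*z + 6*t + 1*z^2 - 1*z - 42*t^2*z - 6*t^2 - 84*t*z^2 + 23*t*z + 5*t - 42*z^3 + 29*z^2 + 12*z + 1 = -12*t^2 + 12*t - 42*z^3 + z^2*(30 - 84*t) + z*(-42*t^2 + 18*t + 12)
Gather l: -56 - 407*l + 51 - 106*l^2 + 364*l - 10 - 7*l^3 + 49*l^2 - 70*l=-7*l^3 - 57*l^2 - 113*l - 15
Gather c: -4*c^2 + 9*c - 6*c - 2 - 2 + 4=-4*c^2 + 3*c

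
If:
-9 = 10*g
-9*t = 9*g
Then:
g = -9/10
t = 9/10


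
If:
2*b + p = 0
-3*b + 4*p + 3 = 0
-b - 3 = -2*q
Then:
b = 3/11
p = -6/11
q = 18/11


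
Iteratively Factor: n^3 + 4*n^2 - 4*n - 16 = (n - 2)*(n^2 + 6*n + 8) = (n - 2)*(n + 2)*(n + 4)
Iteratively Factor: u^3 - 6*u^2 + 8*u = (u - 4)*(u^2 - 2*u) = (u - 4)*(u - 2)*(u)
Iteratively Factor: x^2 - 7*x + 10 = (x - 2)*(x - 5)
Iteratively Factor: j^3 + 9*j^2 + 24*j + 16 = (j + 4)*(j^2 + 5*j + 4) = (j + 1)*(j + 4)*(j + 4)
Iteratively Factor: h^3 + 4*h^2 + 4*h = (h + 2)*(h^2 + 2*h) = (h + 2)^2*(h)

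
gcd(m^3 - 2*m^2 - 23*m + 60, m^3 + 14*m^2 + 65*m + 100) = m + 5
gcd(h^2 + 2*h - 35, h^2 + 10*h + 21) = h + 7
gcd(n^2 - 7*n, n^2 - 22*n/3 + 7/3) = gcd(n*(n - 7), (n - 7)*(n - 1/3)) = n - 7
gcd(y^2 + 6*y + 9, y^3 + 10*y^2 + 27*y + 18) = y + 3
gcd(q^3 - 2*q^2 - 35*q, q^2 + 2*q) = q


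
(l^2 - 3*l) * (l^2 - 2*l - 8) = l^4 - 5*l^3 - 2*l^2 + 24*l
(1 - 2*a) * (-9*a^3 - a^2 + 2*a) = 18*a^4 - 7*a^3 - 5*a^2 + 2*a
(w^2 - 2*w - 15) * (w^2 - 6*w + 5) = w^4 - 8*w^3 + 2*w^2 + 80*w - 75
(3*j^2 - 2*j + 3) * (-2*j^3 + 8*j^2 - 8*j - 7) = -6*j^5 + 28*j^4 - 46*j^3 + 19*j^2 - 10*j - 21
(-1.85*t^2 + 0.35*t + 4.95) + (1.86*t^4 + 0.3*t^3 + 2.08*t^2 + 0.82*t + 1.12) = 1.86*t^4 + 0.3*t^3 + 0.23*t^2 + 1.17*t + 6.07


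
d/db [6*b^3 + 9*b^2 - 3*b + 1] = 18*b^2 + 18*b - 3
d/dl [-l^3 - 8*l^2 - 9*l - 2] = -3*l^2 - 16*l - 9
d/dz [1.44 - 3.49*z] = -3.49000000000000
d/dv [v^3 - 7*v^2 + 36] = v*(3*v - 14)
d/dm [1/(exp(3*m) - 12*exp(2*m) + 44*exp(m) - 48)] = (-3*exp(2*m) + 24*exp(m) - 44)*exp(m)/(exp(3*m) - 12*exp(2*m) + 44*exp(m) - 48)^2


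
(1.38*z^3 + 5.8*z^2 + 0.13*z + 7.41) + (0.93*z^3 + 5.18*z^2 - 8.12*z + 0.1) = 2.31*z^3 + 10.98*z^2 - 7.99*z + 7.51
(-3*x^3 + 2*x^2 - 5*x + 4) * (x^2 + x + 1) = -3*x^5 - x^4 - 6*x^3 + x^2 - x + 4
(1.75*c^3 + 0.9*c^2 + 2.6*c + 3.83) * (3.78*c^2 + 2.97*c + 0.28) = 6.615*c^5 + 8.5995*c^4 + 12.991*c^3 + 22.4514*c^2 + 12.1031*c + 1.0724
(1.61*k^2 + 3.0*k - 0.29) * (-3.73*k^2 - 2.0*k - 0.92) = -6.0053*k^4 - 14.41*k^3 - 6.3995*k^2 - 2.18*k + 0.2668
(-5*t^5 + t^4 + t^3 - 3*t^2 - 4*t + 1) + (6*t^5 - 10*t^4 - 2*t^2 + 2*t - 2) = t^5 - 9*t^4 + t^3 - 5*t^2 - 2*t - 1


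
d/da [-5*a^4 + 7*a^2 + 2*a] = -20*a^3 + 14*a + 2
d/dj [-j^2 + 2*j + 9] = 2 - 2*j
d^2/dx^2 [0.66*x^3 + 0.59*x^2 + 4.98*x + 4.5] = 3.96*x + 1.18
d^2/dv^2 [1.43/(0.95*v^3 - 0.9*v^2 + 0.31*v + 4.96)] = ((2.574 - 8.151*v)*(0.95*v^3 - 0.9*v^2 + 0.31*v + 4.96) + 1.43*(2.85*v^2 - 1.8*v + 0.31)*(5.7*v^2 - 3.6*v + 0.62))/(0.95*v^3 - 0.9*v^2 + 0.31*v + 4.96)^3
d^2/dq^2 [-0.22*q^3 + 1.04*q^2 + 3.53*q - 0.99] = 2.08 - 1.32*q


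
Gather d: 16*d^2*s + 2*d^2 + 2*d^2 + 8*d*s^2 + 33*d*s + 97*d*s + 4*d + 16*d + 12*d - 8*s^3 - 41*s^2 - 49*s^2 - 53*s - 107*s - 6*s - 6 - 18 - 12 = d^2*(16*s + 4) + d*(8*s^2 + 130*s + 32) - 8*s^3 - 90*s^2 - 166*s - 36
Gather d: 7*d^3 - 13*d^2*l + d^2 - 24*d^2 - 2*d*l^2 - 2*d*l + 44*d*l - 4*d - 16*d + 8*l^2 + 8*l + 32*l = 7*d^3 + d^2*(-13*l - 23) + d*(-2*l^2 + 42*l - 20) + 8*l^2 + 40*l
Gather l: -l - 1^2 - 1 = -l - 2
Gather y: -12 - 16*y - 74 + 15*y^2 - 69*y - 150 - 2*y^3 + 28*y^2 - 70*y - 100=-2*y^3 + 43*y^2 - 155*y - 336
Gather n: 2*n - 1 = 2*n - 1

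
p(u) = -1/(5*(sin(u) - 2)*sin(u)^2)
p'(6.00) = 8.20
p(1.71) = 0.20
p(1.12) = 0.22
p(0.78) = 0.31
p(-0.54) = 0.30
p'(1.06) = -0.16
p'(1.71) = 0.03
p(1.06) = 0.23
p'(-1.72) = -0.02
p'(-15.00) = -0.47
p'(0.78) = -0.46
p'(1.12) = -0.13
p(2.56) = 0.46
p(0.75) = 0.33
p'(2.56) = 1.13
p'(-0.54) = 1.11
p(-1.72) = 0.07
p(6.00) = 1.12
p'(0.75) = -0.52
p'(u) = 2*cos(u)/(5*(sin(u) - 2)*sin(u)^3) + cos(u)/(5*(sin(u) - 2)^2*sin(u)^2)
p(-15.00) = 0.18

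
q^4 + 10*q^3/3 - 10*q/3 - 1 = (q - 1)*(q + 1/3)*(q + 1)*(q + 3)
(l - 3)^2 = l^2 - 6*l + 9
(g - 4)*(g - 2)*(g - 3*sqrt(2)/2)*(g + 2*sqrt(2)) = g^4 - 6*g^3 + sqrt(2)*g^3/2 - 3*sqrt(2)*g^2 + 2*g^2 + 4*sqrt(2)*g + 36*g - 48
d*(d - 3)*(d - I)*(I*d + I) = I*d^4 + d^3 - 2*I*d^3 - 2*d^2 - 3*I*d^2 - 3*d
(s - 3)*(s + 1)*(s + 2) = s^3 - 7*s - 6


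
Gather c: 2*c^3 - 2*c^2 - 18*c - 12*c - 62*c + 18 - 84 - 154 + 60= 2*c^3 - 2*c^2 - 92*c - 160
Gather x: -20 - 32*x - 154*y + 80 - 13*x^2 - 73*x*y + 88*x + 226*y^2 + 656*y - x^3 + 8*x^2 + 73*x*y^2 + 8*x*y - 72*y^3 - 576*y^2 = -x^3 - 5*x^2 + x*(73*y^2 - 65*y + 56) - 72*y^3 - 350*y^2 + 502*y + 60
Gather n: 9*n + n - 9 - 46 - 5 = 10*n - 60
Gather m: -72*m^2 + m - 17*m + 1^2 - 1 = -72*m^2 - 16*m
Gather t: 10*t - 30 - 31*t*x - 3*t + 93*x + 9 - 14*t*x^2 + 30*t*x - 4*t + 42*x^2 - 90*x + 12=t*(-14*x^2 - x + 3) + 42*x^2 + 3*x - 9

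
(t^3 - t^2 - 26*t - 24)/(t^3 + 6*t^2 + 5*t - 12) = (t^2 - 5*t - 6)/(t^2 + 2*t - 3)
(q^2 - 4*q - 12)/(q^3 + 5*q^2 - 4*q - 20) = (q - 6)/(q^2 + 3*q - 10)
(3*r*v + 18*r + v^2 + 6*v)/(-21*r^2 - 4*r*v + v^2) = (-v - 6)/(7*r - v)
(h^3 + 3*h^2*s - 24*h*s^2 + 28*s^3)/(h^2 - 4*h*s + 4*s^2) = h + 7*s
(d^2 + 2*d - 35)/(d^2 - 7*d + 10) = (d + 7)/(d - 2)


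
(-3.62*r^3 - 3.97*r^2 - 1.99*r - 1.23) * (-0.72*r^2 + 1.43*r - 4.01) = 2.6064*r^5 - 2.3182*r^4 + 10.2719*r^3 + 13.9596*r^2 + 6.221*r + 4.9323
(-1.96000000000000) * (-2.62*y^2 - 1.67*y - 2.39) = 5.1352*y^2 + 3.2732*y + 4.6844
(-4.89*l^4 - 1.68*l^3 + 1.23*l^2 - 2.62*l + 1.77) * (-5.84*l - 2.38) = 28.5576*l^5 + 21.4494*l^4 - 3.1848*l^3 + 12.3734*l^2 - 4.1012*l - 4.2126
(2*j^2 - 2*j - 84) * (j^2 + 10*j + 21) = 2*j^4 + 18*j^3 - 62*j^2 - 882*j - 1764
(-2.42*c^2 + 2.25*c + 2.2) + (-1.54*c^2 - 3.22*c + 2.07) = -3.96*c^2 - 0.97*c + 4.27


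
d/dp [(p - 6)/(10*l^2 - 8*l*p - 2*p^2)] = (5*l^2 - 4*l*p - p^2 + 2*(2*l + p)*(p - 6))/(2*(-5*l^2 + 4*l*p + p^2)^2)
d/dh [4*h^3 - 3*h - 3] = 12*h^2 - 3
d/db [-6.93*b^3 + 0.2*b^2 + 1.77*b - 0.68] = -20.79*b^2 + 0.4*b + 1.77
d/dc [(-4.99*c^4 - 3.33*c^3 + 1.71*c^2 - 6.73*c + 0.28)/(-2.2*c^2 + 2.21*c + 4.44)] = (21.956*c^5 - 25.7577*c^4 - 103.341*c^3 - 55.3825*c^2 + 16.4168*c - 30.5)/(4.84*c^4 - 9.724*c^3 - 14.6519*c^2 + 19.6248*c + 19.7136)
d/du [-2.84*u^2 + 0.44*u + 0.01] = 0.44 - 5.68*u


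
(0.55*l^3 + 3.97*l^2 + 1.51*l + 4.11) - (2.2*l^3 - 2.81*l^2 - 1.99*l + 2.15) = -1.65*l^3 + 6.78*l^2 + 3.5*l + 1.96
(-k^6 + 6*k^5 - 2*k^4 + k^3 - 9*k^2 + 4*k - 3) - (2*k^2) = -k^6 + 6*k^5 - 2*k^4 + k^3 - 11*k^2 + 4*k - 3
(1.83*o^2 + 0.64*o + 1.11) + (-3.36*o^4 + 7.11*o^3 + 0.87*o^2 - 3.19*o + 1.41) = -3.36*o^4 + 7.11*o^3 + 2.7*o^2 - 2.55*o + 2.52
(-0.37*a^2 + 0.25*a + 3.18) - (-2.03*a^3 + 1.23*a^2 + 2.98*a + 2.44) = 2.03*a^3 - 1.6*a^2 - 2.73*a + 0.74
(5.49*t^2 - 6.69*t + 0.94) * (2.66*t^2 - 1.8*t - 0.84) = 14.6034*t^4 - 27.6774*t^3 + 9.9308*t^2 + 3.9276*t - 0.7896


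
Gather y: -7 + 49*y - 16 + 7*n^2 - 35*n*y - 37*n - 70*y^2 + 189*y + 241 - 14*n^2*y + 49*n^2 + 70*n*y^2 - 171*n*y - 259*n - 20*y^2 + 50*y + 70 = 56*n^2 - 296*n + y^2*(70*n - 90) + y*(-14*n^2 - 206*n + 288) + 288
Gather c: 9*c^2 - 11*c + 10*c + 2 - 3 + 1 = 9*c^2 - c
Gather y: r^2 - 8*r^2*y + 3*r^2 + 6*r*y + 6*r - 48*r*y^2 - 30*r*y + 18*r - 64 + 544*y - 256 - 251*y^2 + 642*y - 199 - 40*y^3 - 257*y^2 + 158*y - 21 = 4*r^2 + 24*r - 40*y^3 + y^2*(-48*r - 508) + y*(-8*r^2 - 24*r + 1344) - 540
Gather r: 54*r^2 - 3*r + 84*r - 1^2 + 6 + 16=54*r^2 + 81*r + 21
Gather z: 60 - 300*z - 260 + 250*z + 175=-50*z - 25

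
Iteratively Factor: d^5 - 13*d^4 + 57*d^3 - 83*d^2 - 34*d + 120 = (d - 2)*(d^4 - 11*d^3 + 35*d^2 - 13*d - 60) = (d - 3)*(d - 2)*(d^3 - 8*d^2 + 11*d + 20) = (d - 4)*(d - 3)*(d - 2)*(d^2 - 4*d - 5) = (d - 5)*(d - 4)*(d - 3)*(d - 2)*(d + 1)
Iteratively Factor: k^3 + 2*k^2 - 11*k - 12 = (k + 4)*(k^2 - 2*k - 3) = (k - 3)*(k + 4)*(k + 1)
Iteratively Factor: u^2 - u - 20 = (u - 5)*(u + 4)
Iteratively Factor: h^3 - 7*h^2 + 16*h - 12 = (h - 2)*(h^2 - 5*h + 6) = (h - 3)*(h - 2)*(h - 2)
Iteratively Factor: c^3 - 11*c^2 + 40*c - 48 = (c - 3)*(c^2 - 8*c + 16) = (c - 4)*(c - 3)*(c - 4)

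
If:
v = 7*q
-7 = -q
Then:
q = 7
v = 49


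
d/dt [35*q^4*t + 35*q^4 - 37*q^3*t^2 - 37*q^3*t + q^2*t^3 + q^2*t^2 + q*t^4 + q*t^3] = q*(35*q^3 - 74*q^2*t - 37*q^2 + 3*q*t^2 + 2*q*t + 4*t^3 + 3*t^2)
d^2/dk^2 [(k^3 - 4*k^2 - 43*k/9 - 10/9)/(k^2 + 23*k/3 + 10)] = 32*(378*k^3 + 1755*k^2 + 2115*k - 445)/(3*(27*k^6 + 621*k^5 + 5571*k^4 + 24587*k^3 + 55710*k^2 + 62100*k + 27000))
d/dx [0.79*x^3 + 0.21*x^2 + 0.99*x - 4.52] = 2.37*x^2 + 0.42*x + 0.99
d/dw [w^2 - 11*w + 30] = 2*w - 11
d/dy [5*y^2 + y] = 10*y + 1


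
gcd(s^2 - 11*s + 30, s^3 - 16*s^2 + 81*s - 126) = s - 6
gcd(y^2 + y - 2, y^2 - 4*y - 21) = 1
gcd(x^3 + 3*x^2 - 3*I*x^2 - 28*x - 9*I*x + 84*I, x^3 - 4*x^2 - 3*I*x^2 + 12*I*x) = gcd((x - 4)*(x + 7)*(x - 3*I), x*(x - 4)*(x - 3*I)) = x^2 + x*(-4 - 3*I) + 12*I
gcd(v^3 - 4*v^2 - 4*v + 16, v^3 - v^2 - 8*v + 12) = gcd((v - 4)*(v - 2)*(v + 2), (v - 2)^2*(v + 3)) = v - 2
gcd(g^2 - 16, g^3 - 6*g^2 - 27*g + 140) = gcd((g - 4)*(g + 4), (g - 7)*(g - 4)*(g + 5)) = g - 4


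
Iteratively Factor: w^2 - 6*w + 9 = (w - 3)*(w - 3)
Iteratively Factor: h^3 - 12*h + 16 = (h - 2)*(h^2 + 2*h - 8) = (h - 2)^2*(h + 4)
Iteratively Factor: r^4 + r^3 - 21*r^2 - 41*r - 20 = (r + 1)*(r^3 - 21*r - 20) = (r + 1)^2*(r^2 - r - 20) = (r + 1)^2*(r + 4)*(r - 5)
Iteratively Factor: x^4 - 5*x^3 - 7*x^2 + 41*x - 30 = (x - 5)*(x^3 - 7*x + 6) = (x - 5)*(x + 3)*(x^2 - 3*x + 2) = (x - 5)*(x - 1)*(x + 3)*(x - 2)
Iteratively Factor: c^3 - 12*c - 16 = (c + 2)*(c^2 - 2*c - 8) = (c + 2)^2*(c - 4)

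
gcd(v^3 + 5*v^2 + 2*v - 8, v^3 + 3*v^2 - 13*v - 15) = 1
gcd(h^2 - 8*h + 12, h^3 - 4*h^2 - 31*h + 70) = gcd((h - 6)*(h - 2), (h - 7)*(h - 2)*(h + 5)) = h - 2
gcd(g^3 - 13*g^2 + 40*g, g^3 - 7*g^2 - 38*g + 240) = g^2 - 13*g + 40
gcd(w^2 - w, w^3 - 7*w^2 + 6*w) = w^2 - w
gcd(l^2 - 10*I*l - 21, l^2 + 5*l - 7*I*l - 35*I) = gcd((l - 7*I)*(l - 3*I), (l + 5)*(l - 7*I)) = l - 7*I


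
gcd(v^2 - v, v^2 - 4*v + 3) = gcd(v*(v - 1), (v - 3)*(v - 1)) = v - 1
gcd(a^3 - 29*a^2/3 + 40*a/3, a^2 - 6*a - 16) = a - 8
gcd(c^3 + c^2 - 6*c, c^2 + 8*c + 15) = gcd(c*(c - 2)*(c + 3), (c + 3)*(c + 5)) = c + 3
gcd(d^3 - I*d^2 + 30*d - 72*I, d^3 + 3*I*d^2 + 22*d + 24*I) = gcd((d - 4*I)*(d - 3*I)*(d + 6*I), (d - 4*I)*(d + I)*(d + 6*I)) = d^2 + 2*I*d + 24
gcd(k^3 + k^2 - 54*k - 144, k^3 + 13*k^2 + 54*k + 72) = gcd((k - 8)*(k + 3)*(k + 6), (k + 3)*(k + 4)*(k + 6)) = k^2 + 9*k + 18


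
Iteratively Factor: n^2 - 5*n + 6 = (n - 3)*(n - 2)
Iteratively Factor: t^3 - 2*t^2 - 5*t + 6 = (t - 1)*(t^2 - t - 6) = (t - 3)*(t - 1)*(t + 2)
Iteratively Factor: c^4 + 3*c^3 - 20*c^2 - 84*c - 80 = (c + 4)*(c^3 - c^2 - 16*c - 20) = (c + 2)*(c + 4)*(c^2 - 3*c - 10) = (c - 5)*(c + 2)*(c + 4)*(c + 2)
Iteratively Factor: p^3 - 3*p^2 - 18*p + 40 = (p + 4)*(p^2 - 7*p + 10) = (p - 5)*(p + 4)*(p - 2)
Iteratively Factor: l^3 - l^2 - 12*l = (l - 4)*(l^2 + 3*l) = l*(l - 4)*(l + 3)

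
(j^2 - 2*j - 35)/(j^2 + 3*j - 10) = (j - 7)/(j - 2)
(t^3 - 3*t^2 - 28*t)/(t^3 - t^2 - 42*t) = (t + 4)/(t + 6)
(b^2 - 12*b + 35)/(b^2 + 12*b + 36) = (b^2 - 12*b + 35)/(b^2 + 12*b + 36)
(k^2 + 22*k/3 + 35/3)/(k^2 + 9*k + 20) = (k + 7/3)/(k + 4)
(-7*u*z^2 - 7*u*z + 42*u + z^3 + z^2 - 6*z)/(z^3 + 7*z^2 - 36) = (-7*u + z)/(z + 6)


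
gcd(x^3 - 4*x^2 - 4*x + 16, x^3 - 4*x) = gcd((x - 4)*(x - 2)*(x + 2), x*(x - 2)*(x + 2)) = x^2 - 4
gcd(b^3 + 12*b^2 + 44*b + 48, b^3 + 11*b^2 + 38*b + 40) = b^2 + 6*b + 8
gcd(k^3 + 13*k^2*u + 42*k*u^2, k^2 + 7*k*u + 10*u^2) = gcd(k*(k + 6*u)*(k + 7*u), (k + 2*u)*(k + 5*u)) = 1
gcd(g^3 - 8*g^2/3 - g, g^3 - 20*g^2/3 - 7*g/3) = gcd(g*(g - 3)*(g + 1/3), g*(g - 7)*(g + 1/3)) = g^2 + g/3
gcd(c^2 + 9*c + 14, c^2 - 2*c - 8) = c + 2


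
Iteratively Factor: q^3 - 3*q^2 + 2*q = (q)*(q^2 - 3*q + 2) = q*(q - 1)*(q - 2)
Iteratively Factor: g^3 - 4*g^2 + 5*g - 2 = (g - 1)*(g^2 - 3*g + 2) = (g - 1)^2*(g - 2)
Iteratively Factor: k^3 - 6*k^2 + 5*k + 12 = (k - 4)*(k^2 - 2*k - 3) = (k - 4)*(k - 3)*(k + 1)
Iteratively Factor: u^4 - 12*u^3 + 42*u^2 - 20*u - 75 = (u - 5)*(u^3 - 7*u^2 + 7*u + 15) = (u - 5)*(u + 1)*(u^2 - 8*u + 15) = (u - 5)^2*(u + 1)*(u - 3)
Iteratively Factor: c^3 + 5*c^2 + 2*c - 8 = (c + 2)*(c^2 + 3*c - 4) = (c + 2)*(c + 4)*(c - 1)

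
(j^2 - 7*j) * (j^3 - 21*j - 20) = j^5 - 7*j^4 - 21*j^3 + 127*j^2 + 140*j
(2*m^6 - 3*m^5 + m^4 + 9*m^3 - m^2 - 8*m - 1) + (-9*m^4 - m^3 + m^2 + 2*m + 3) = 2*m^6 - 3*m^5 - 8*m^4 + 8*m^3 - 6*m + 2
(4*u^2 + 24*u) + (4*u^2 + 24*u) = 8*u^2 + 48*u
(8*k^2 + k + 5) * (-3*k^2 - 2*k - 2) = -24*k^4 - 19*k^3 - 33*k^2 - 12*k - 10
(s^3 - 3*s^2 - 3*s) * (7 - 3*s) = -3*s^4 + 16*s^3 - 12*s^2 - 21*s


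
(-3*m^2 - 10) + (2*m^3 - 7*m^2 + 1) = 2*m^3 - 10*m^2 - 9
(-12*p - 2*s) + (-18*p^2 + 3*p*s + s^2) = -18*p^2 + 3*p*s - 12*p + s^2 - 2*s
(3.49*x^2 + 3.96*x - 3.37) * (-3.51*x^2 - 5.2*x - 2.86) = -12.2499*x^4 - 32.0476*x^3 - 18.7447*x^2 + 6.1984*x + 9.6382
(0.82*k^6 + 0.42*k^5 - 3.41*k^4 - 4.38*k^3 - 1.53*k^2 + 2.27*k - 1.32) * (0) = 0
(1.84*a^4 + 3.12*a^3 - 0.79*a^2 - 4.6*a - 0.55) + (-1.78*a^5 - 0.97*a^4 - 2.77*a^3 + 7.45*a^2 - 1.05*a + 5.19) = -1.78*a^5 + 0.87*a^4 + 0.35*a^3 + 6.66*a^2 - 5.65*a + 4.64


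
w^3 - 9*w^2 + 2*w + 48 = (w - 8)*(w - 3)*(w + 2)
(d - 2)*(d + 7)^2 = d^3 + 12*d^2 + 21*d - 98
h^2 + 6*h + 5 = (h + 1)*(h + 5)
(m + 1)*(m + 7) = m^2 + 8*m + 7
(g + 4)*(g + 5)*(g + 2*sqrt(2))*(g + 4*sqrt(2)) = g^4 + 6*sqrt(2)*g^3 + 9*g^3 + 36*g^2 + 54*sqrt(2)*g^2 + 144*g + 120*sqrt(2)*g + 320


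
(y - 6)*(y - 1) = y^2 - 7*y + 6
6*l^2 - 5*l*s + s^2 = (-3*l + s)*(-2*l + s)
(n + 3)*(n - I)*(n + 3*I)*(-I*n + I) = -I*n^4 + 2*n^3 - 2*I*n^3 + 4*n^2 - 6*n - 6*I*n + 9*I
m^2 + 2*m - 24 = (m - 4)*(m + 6)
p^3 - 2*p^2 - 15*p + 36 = (p - 3)^2*(p + 4)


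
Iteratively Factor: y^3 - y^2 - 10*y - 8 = (y + 2)*(y^2 - 3*y - 4) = (y - 4)*(y + 2)*(y + 1)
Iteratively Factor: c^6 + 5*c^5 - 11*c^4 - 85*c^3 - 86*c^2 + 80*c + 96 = (c + 2)*(c^5 + 3*c^4 - 17*c^3 - 51*c^2 + 16*c + 48) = (c + 2)*(c + 3)*(c^4 - 17*c^2 + 16) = (c + 2)*(c + 3)*(c + 4)*(c^3 - 4*c^2 - c + 4) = (c + 1)*(c + 2)*(c + 3)*(c + 4)*(c^2 - 5*c + 4) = (c - 4)*(c + 1)*(c + 2)*(c + 3)*(c + 4)*(c - 1)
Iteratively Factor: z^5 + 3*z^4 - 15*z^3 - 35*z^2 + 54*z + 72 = (z + 1)*(z^4 + 2*z^3 - 17*z^2 - 18*z + 72) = (z - 2)*(z + 1)*(z^3 + 4*z^2 - 9*z - 36) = (z - 2)*(z + 1)*(z + 4)*(z^2 - 9) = (z - 2)*(z + 1)*(z + 3)*(z + 4)*(z - 3)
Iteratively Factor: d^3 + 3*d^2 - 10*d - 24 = (d + 2)*(d^2 + d - 12) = (d + 2)*(d + 4)*(d - 3)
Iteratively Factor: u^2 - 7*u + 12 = (u - 4)*(u - 3)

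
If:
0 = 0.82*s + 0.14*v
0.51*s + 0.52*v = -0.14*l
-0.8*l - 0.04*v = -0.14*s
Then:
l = 0.00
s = 0.00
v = 0.00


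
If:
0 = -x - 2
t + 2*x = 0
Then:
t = 4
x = -2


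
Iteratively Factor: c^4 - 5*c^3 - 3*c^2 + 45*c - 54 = (c - 3)*(c^3 - 2*c^2 - 9*c + 18) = (c - 3)*(c + 3)*(c^2 - 5*c + 6) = (c - 3)^2*(c + 3)*(c - 2)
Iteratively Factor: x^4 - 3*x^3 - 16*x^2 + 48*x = (x + 4)*(x^3 - 7*x^2 + 12*x) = (x - 3)*(x + 4)*(x^2 - 4*x) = (x - 4)*(x - 3)*(x + 4)*(x)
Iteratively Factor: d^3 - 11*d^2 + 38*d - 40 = (d - 2)*(d^2 - 9*d + 20) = (d - 5)*(d - 2)*(d - 4)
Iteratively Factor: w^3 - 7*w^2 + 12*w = (w - 3)*(w^2 - 4*w) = (w - 4)*(w - 3)*(w)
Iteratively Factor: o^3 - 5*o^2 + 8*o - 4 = (o - 1)*(o^2 - 4*o + 4) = (o - 2)*(o - 1)*(o - 2)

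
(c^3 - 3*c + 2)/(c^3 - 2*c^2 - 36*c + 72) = (c^3 - 3*c + 2)/(c^3 - 2*c^2 - 36*c + 72)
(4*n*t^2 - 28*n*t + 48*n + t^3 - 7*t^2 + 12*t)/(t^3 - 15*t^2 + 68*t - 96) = (4*n + t)/(t - 8)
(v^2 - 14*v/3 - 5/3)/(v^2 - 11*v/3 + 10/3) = (3*v^2 - 14*v - 5)/(3*v^2 - 11*v + 10)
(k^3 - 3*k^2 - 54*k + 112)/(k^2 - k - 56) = k - 2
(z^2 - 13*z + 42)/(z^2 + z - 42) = (z - 7)/(z + 7)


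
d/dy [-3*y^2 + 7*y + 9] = 7 - 6*y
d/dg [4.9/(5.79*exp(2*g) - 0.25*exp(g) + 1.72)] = (1.225 - 56.742*exp(g))*exp(g)/(5.79*exp(2*g) - 0.25*exp(g) + 1.72)^2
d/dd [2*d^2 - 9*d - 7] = 4*d - 9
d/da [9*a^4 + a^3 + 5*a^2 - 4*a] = 36*a^3 + 3*a^2 + 10*a - 4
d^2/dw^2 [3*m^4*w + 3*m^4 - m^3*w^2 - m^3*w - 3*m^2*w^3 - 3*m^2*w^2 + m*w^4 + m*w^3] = 2*m*(-m^2 - 9*m*w - 3*m + 6*w^2 + 3*w)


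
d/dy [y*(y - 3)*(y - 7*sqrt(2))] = 3*y^2 - 14*sqrt(2)*y - 6*y + 21*sqrt(2)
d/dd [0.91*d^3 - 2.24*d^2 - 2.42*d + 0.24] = 2.73*d^2 - 4.48*d - 2.42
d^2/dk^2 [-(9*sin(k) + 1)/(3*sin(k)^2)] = (9 + 4/sin(k) - 18/sin(k)^2 - 6/sin(k)^3)/(3*sin(k))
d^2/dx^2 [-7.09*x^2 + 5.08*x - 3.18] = -14.1800000000000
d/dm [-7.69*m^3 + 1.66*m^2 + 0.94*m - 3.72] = -23.07*m^2 + 3.32*m + 0.94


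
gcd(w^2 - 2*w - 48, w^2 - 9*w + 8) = w - 8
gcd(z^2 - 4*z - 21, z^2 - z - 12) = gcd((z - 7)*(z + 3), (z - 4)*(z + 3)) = z + 3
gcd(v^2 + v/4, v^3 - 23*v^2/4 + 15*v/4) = v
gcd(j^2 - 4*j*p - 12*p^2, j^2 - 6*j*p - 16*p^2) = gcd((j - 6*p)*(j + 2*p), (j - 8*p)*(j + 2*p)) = j + 2*p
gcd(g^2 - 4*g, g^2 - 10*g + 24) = g - 4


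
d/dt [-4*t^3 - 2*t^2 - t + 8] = -12*t^2 - 4*t - 1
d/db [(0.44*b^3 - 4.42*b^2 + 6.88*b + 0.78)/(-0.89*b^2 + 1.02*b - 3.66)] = (-0.3916*b^4 + 0.897600000000001*b^3 - 3.2164*b^2 + 33.7428*b - 25.9764)/(0.7921*b^4 - 1.8156*b^3 + 7.5552*b^2 - 7.4664*b + 13.3956)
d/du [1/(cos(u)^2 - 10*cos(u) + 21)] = 2*(cos(u) - 5)*sin(u)/(cos(u)^2 - 10*cos(u) + 21)^2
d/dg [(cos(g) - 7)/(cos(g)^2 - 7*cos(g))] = sin(g)/cos(g)^2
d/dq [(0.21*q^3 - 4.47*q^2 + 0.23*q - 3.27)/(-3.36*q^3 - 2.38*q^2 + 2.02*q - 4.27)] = (-15.519*q^4 + 2.394*q^3 - 44.1337*q^2 + 22.6086*q + 5.6233)/(11.2896*q^6 + 15.9936*q^5 - 7.91*q^4 + 19.0792*q^3 + 24.4056*q^2 - 17.2508*q + 18.2329)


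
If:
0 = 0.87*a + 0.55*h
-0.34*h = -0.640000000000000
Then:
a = -1.19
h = 1.88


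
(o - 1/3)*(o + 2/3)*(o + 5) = o^3 + 16*o^2/3 + 13*o/9 - 10/9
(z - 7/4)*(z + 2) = z^2 + z/4 - 7/2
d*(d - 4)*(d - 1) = d^3 - 5*d^2 + 4*d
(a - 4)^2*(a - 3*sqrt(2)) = a^3 - 8*a^2 - 3*sqrt(2)*a^2 + 16*a + 24*sqrt(2)*a - 48*sqrt(2)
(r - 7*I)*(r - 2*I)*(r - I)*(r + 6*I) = r^4 - 4*I*r^3 + 37*r^2 - 124*I*r - 84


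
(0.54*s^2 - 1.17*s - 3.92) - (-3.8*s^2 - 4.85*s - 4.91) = 4.34*s^2 + 3.68*s + 0.99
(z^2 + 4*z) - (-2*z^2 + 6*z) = 3*z^2 - 2*z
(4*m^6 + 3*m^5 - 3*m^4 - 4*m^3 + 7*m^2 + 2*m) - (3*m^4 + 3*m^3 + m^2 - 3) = 4*m^6 + 3*m^5 - 6*m^4 - 7*m^3 + 6*m^2 + 2*m + 3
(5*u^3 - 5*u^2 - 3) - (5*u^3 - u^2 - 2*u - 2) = -4*u^2 + 2*u - 1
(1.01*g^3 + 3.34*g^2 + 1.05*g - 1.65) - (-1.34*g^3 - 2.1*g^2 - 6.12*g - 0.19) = 2.35*g^3 + 5.44*g^2 + 7.17*g - 1.46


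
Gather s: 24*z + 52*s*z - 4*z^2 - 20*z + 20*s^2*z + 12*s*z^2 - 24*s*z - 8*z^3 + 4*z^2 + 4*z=20*s^2*z + s*(12*z^2 + 28*z) - 8*z^3 + 8*z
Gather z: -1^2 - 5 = -6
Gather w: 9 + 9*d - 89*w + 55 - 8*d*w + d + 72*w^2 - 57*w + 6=10*d + 72*w^2 + w*(-8*d - 146) + 70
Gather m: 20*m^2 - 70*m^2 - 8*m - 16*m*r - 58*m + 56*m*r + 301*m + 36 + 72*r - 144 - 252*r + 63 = -50*m^2 + m*(40*r + 235) - 180*r - 45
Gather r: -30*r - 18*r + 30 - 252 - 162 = -48*r - 384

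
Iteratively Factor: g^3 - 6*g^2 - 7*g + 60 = (g + 3)*(g^2 - 9*g + 20) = (g - 4)*(g + 3)*(g - 5)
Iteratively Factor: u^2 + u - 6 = (u + 3)*(u - 2)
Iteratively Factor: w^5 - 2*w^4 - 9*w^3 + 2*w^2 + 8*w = (w + 2)*(w^4 - 4*w^3 - w^2 + 4*w) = (w - 4)*(w + 2)*(w^3 - w) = (w - 4)*(w + 1)*(w + 2)*(w^2 - w) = w*(w - 4)*(w + 1)*(w + 2)*(w - 1)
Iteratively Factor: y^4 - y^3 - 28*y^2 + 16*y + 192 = (y + 4)*(y^3 - 5*y^2 - 8*y + 48) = (y + 3)*(y + 4)*(y^2 - 8*y + 16) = (y - 4)*(y + 3)*(y + 4)*(y - 4)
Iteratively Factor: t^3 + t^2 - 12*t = (t + 4)*(t^2 - 3*t) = (t - 3)*(t + 4)*(t)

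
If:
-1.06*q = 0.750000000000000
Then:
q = -0.71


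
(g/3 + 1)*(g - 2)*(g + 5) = g^3/3 + 2*g^2 - g/3 - 10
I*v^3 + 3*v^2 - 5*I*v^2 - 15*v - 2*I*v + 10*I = (v - 5)*(v - 2*I)*(I*v + 1)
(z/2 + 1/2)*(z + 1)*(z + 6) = z^3/2 + 4*z^2 + 13*z/2 + 3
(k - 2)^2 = k^2 - 4*k + 4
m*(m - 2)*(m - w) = m^3 - m^2*w - 2*m^2 + 2*m*w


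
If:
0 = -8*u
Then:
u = 0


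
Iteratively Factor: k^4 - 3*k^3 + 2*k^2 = (k - 1)*(k^3 - 2*k^2) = (k - 2)*(k - 1)*(k^2) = k*(k - 2)*(k - 1)*(k)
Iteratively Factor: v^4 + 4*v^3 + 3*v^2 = (v + 3)*(v^3 + v^2) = v*(v + 3)*(v^2 + v) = v^2*(v + 3)*(v + 1)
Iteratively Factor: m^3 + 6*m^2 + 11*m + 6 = (m + 2)*(m^2 + 4*m + 3) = (m + 1)*(m + 2)*(m + 3)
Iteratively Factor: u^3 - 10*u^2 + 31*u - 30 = (u - 2)*(u^2 - 8*u + 15) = (u - 5)*(u - 2)*(u - 3)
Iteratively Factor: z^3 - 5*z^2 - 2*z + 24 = (z - 3)*(z^2 - 2*z - 8) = (z - 3)*(z + 2)*(z - 4)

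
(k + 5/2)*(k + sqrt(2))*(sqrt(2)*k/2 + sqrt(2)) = sqrt(2)*k^3/2 + k^2 + 9*sqrt(2)*k^2/4 + 5*sqrt(2)*k/2 + 9*k/2 + 5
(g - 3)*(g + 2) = g^2 - g - 6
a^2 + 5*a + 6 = (a + 2)*(a + 3)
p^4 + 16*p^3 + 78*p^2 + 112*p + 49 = (p + 1)^2*(p + 7)^2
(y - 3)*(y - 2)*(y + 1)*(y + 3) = y^4 - y^3 - 11*y^2 + 9*y + 18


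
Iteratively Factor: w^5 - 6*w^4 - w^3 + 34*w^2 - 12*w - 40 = (w - 2)*(w^4 - 4*w^3 - 9*w^2 + 16*w + 20) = (w - 2)*(w + 2)*(w^3 - 6*w^2 + 3*w + 10) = (w - 2)^2*(w + 2)*(w^2 - 4*w - 5) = (w - 2)^2*(w + 1)*(w + 2)*(w - 5)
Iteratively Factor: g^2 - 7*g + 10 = (g - 2)*(g - 5)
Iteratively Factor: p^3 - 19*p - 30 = (p - 5)*(p^2 + 5*p + 6) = (p - 5)*(p + 3)*(p + 2)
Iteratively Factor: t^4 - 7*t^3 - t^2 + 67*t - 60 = (t - 4)*(t^3 - 3*t^2 - 13*t + 15) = (t - 4)*(t - 1)*(t^2 - 2*t - 15) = (t - 5)*(t - 4)*(t - 1)*(t + 3)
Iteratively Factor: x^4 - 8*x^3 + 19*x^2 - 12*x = (x - 4)*(x^3 - 4*x^2 + 3*x) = x*(x - 4)*(x^2 - 4*x + 3) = x*(x - 4)*(x - 1)*(x - 3)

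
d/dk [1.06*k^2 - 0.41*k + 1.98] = 2.12*k - 0.41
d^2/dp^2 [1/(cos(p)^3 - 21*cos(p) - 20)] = 9*(-(1 - cos(2*p))^3/4 - (cos(2*p) + 1)^3/8 - 45*cos(p) + 57*cos(2*p)/2 + 5*cos(3*p) - 135/2)/(-cos(p)^3 + 21*cos(p) + 20)^3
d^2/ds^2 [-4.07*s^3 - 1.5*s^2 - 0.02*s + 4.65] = -24.42*s - 3.0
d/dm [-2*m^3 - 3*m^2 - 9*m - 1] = -6*m^2 - 6*m - 9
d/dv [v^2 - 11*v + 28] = 2*v - 11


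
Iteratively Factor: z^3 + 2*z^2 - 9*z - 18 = (z + 3)*(z^2 - z - 6) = (z + 2)*(z + 3)*(z - 3)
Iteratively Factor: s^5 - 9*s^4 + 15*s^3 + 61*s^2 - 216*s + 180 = (s + 3)*(s^4 - 12*s^3 + 51*s^2 - 92*s + 60) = (s - 3)*(s + 3)*(s^3 - 9*s^2 + 24*s - 20) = (s - 3)*(s - 2)*(s + 3)*(s^2 - 7*s + 10) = (s - 5)*(s - 3)*(s - 2)*(s + 3)*(s - 2)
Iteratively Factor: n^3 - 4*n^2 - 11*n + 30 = (n - 2)*(n^2 - 2*n - 15) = (n - 5)*(n - 2)*(n + 3)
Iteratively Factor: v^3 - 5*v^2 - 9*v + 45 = (v + 3)*(v^2 - 8*v + 15) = (v - 3)*(v + 3)*(v - 5)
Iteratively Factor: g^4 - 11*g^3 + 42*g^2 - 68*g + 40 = (g - 2)*(g^3 - 9*g^2 + 24*g - 20) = (g - 2)^2*(g^2 - 7*g + 10) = (g - 5)*(g - 2)^2*(g - 2)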